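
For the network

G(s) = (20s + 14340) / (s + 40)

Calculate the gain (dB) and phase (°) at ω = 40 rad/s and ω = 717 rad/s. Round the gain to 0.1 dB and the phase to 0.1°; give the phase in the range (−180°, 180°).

ω = 40: 48.1 dB, -41.8°; ω = 717: 29.0 dB, -41.8°

Substitute s = j40:
Numerator: 20(j40) + 14340 = 14340 + j800
Denominator: (j40) + 40 = 40 + j40
|N| = √(14340² + 800²) ≈ 14362, ∠N ≈ 3.19°
|D| = √(40² + 40²) ≈ 56.569, ∠D ≈ 45.00°
|G| = 14362 / 56.569 ≈ 253.88
Gain = 20 log₁₀(253.88) ≈ 48.09 dB
∠G = 3.19° − 45.00° = -41.81°

Substitute s = j717:
Numerator: 20(j717) + 14340 = 14340 + j14340
Denominator: (j717) + 40 = 40 + j717
|N| = √(14340² + 14340²) ≈ 20280, ∠N ≈ 45.00°
|D| = √(40² + 717²) ≈ 718.11, ∠D ≈ 86.81°
|G| = 20280 / 718.11 ≈ 28.241
Gain = 20 log₁₀(28.241) ≈ 29.02 dB
∠G = 45.00° − 86.81° = -41.81°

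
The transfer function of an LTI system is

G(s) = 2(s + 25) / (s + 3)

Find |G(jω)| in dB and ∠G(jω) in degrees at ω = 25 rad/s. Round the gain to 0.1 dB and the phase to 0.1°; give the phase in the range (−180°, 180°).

9.0 dB, -38.2°

At s = jω = j25:
zero (s+25): 25 + j25 → |·| = √(25²+25²) = √1250 ≈ 35.355, ∠ = arctan(25/25) ≈ 45.00°
pole (s+3): 3 + j25 → |·| = √(3²+25²) = √634 ≈ 25.179, ∠ = arctan(25/3) ≈ 83.16°
|G| = 2 · 35.355 / 25.179 ≈ 2.8083
Gain = 20 log₁₀(2.8083) ≈ 8.97 dB
∠G = 45.00° − 83.16° = -38.16°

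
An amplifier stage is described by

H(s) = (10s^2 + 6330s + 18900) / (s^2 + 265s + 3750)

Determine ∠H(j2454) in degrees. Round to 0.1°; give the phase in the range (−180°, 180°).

-8.3°

Substitute s = j2454:
Numerator: 10(j2454)^2 + 6330(j2454) + 18900 = -60202260 + j15533820
Denominator: (j2454)^2 + 265(j2454) + 3750 = -6018366 + j650310
|N| = √(60202260² + 15533820²) ≈ 6.2174e+07, ∠N ≈ 165.53°
|D| = √(6018366² + 650310²) ≈ 6.0534e+06, ∠D ≈ 173.83°
∠H = 165.53° − 173.83° = -8.30°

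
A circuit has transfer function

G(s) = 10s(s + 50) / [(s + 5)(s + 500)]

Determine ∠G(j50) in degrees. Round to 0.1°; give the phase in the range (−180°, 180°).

45.0°

At s = jω = j50:
zero (s+50): 50 + j50 → |·| = √(50²+50²) = √5000 ≈ 70.711, ∠ = arctan(50/50) ≈ 45.00°
zero at origin: s = j50 → |·| = 50, ∠ = 90.00°
pole (s+5): 5 + j50 → |·| = √(5²+50²) = √2525 ≈ 50.249, ∠ = arctan(50/5) ≈ 84.29°
pole (s+500): 500 + j50 → |·| = √(500²+50²) = √252500 ≈ 502.49, ∠ = arctan(50/500) ≈ 5.71°
∠G = 135.00° − 90.00° = 45.00°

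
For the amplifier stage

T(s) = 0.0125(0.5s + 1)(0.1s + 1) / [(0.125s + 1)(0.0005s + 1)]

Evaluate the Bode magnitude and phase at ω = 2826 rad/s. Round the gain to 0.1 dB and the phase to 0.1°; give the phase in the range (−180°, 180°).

18.2 dB, 35.2°

At ω = 2826 rad/s:
zero (1 + j2826·0.5) = 1 + j1413 → |·| ≈ 1413, ∠ ≈ 89.96°
zero (1 + j2826·0.1) = 1 + j282.6 → |·| ≈ 282.6, ∠ ≈ 89.80°
pole (1 + j2826·0.125) = 1 + j353.25 → |·| ≈ 353.25, ∠ ≈ 89.84°
pole (1 + j2826·0.0005) = 1 + j1.413 → |·| ≈ 1.7311, ∠ ≈ 54.71°
|T| = 0.0125 · 1413 · 282.6 / (353.25 · 1.7311) ≈ 8.1624
Gain = 20 log₁₀(8.1624) ≈ 18.24 dB
∠T = (89.96° + 89.80°) − (89.84° + 54.71°) = 35.21°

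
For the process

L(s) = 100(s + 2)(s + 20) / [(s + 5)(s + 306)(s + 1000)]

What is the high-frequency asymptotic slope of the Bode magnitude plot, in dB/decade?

Each pole contributes −20 dB/decade at high frequency; each zero contributes +20 dB/decade.
Net: 2 zero(s) − 3 pole(s) → -20 dB/decade.

-20 dB/decade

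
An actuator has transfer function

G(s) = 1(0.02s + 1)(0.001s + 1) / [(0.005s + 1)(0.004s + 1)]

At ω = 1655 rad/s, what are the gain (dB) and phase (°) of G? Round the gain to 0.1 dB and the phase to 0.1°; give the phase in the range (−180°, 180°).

1.2 dB, -17.4°

At ω = 1655 rad/s:
zero (1 + j1655·0.02) = 1 + j33.1 → |·| ≈ 33.115, ∠ ≈ 88.27°
zero (1 + j1655·0.001) = 1 + j1.655 → |·| ≈ 1.9337, ∠ ≈ 58.86°
pole (1 + j1655·0.005) = 1 + j8.275 → |·| ≈ 8.3352, ∠ ≈ 83.11°
pole (1 + j1655·0.004) = 1 + j6.62 → |·| ≈ 6.6951, ∠ ≈ 81.41°
|G| = 1 · 33.115 · 1.9337 / (8.3352 · 6.6951) ≈ 1.1475
Gain = 20 log₁₀(1.1475) ≈ 1.20 dB
∠G = (88.27° + 58.86°) − (83.11° + 81.41°) = -17.39°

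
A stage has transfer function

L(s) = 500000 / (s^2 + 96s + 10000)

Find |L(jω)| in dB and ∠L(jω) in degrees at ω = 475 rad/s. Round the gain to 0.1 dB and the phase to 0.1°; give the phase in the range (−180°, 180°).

7.1 dB, -168.1°

At s = jω = j475:
quadratic: (j475)² + 96·j475 + 10000 = -215625 + j45600 → |·| ≈ 2.2039e+05, ∠ ≈ 168.06°
|L| = 500000 / 2.2039e+05 ≈ 2.2687
Gain = 20 log₁₀(2.2687) ≈ 7.12 dB
∠L = 0.00° − 168.06° = -168.06°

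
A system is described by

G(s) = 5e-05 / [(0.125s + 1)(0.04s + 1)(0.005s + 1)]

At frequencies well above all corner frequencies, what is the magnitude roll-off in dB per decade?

-60 dB/decade

Each pole contributes −20 dB/decade at high frequency; each zero contributes +20 dB/decade.
Net: 0 zero(s) − 3 pole(s) → -60 dB/decade.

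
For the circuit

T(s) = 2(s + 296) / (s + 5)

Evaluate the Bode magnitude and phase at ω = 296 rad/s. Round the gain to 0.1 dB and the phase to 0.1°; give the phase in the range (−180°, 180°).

At s = jω = j296:
zero (s+296): 296 + j296 → |·| = √(296²+296²) = √175232 ≈ 418.61, ∠ = arctan(296/296) ≈ 45.00°
pole (s+5): 5 + j296 → |·| = √(5²+296²) = √87641 ≈ 296.04, ∠ = arctan(296/5) ≈ 89.03°
|T| = 2 · 418.61 / 296.04 ≈ 2.8281
Gain = 20 log₁₀(2.8281) ≈ 9.03 dB
∠T = 45.00° − 89.03° = -44.03°

9.0 dB, -44.0°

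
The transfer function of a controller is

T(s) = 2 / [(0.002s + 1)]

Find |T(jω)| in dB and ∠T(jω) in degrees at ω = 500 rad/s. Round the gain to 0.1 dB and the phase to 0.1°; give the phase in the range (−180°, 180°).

3.0 dB, -45.0°

At ω = 500 rad/s:
pole (1 + j500·0.002) = 1 + j1 → |·| ≈ 1.4142, ∠ ≈ 45.00°
|T| = 2 · 1 / (1.4142) ≈ 1.4142
Gain = 20 log₁₀(1.4142) ≈ 3.01 dB
∠T = (0°) − (45.00°) = -45.00°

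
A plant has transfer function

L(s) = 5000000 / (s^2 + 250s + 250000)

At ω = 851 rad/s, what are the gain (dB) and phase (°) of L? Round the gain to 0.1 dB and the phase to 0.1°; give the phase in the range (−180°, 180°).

19.7 dB, -155.8°

At s = jω = j851:
quadratic: (j851)² + 250·j851 + 250000 = -474201 + j212750 → |·| ≈ 5.1974e+05, ∠ ≈ 155.84°
|L| = 5000000 / 5.1974e+05 ≈ 9.6202
Gain = 20 log₁₀(9.6202) ≈ 19.66 dB
∠L = 0.00° − 155.84° = -155.84°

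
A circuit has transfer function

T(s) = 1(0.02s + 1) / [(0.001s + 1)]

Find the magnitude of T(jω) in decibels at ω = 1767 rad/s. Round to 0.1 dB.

24.8 dB

At ω = 1767 rad/s:
zero (1 + j1767·0.02) = 1 + j35.34 → |·| ≈ 35.354, ∠ ≈ 88.38°
pole (1 + j1767·0.001) = 1 + j1.767 → |·| ≈ 2.0303, ∠ ≈ 60.49°
|T| = 1 · 35.354 / (2.0303) ≈ 17.413
Gain = 20 log₁₀(17.413) ≈ 24.82 dB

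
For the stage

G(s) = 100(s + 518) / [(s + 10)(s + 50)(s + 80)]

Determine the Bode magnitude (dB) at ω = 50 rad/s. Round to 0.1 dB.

-16.3 dB

At s = jω = j50:
zero (s+518): 518 + j50 → |·| = √(518²+50²) = √270824 ≈ 520.41, ∠ = arctan(50/518) ≈ 5.51°
pole (s+10): 10 + j50 → |·| = √(10²+50²) = √2600 ≈ 50.99, ∠ = arctan(50/10) ≈ 78.69°
pole (s+50): 50 + j50 → |·| = √(50²+50²) = √5000 ≈ 70.711, ∠ = arctan(50/50) ≈ 45.00°
pole (s+80): 80 + j50 → |·| = √(80²+50²) = √8900 ≈ 94.34, ∠ = arctan(50/80) ≈ 32.01°
|G| = 100 · 520.41 / 3.4015e+05 ≈ 0.15299
Gain = 20 log₁₀(0.15299) ≈ -16.31 dB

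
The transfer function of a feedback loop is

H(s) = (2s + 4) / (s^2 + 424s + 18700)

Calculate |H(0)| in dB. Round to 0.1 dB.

H(0) = 4 / 18700 ≈ 0.0002139
20 log₁₀(0.0002139) ≈ -73.40 dB

-73.4 dB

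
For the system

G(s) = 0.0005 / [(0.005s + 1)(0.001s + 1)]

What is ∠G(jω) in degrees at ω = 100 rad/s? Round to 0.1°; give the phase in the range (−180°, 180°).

At ω = 100 rad/s:
pole (1 + j100·0.005) = 1 + j0.5 → |·| ≈ 1.118, ∠ ≈ 26.57°
pole (1 + j100·0.001) = 1 + j0.1 → |·| ≈ 1.005, ∠ ≈ 5.71°
∠G = (0°) − (26.57° + 5.71°) = -32.28°

-32.3°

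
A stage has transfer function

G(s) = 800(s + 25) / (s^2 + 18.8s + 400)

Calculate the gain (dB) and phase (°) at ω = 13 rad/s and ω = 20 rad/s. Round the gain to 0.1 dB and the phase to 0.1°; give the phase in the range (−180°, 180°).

ω = 13: 36.5 dB, -19.1°; ω = 20: 36.7 dB, -51.3°

At s = jω = j13:
zero (s+25): 25 + j13 → |·| = √(25²+13²) = √794 ≈ 28.178, ∠ = arctan(13/25) ≈ 27.47°
quadratic: (j13)² + 18.8·j13 + 400 = 231 + j244.4 → |·| ≈ 336.29, ∠ ≈ 46.61°
|G| = 800 · 28.178 / 336.29 ≈ 67.033
Gain = 20 log₁₀(67.033) ≈ 36.53 dB
∠G = 27.47° − 46.61° = -19.14°

At s = jω = j20:
zero (s+25): 25 + j20 → |·| = √(25²+20²) = √1025 ≈ 32.016, ∠ = arctan(20/25) ≈ 38.66°
quadratic: (j20)² + 18.8·j20 + 400 = 0 + j376 → |·| ≈ 376, ∠ ≈ 90.00°
|G| = 800 · 32.016 / 376 ≈ 68.119
Gain = 20 log₁₀(68.119) ≈ 36.67 dB
∠G = 38.66° − 90.00° = -51.34°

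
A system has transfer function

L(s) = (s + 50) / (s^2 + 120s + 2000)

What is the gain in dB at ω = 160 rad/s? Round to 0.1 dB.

-45.2 dB

Substitute s = j160:
Numerator: (j160) + 50 = 50 + j160
Denominator: (j160)^2 + 120(j160) + 2000 = -23600 + j19200
|N| = √(50² + 160²) ≈ 167.63, ∠N ≈ 72.65°
|D| = √(23600² + 19200²) ≈ 30424, ∠D ≈ 140.87°
|L| = 167.63 / 30424 ≈ 0.0055098
Gain = 20 log₁₀(0.0055098) ≈ -45.18 dB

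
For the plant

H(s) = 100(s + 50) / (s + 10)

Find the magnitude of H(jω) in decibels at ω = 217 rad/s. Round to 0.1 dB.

At s = jω = j217:
zero (s+50): 50 + j217 → |·| = √(50²+217²) = √49589 ≈ 222.69, ∠ = arctan(217/50) ≈ 77.02°
pole (s+10): 10 + j217 → |·| = √(10²+217²) = √47189 ≈ 217.23, ∠ = arctan(217/10) ≈ 87.36°
|H| = 100 · 222.69 / 217.23 ≈ 102.51
Gain = 20 log₁₀(102.51) ≈ 40.22 dB

40.2 dB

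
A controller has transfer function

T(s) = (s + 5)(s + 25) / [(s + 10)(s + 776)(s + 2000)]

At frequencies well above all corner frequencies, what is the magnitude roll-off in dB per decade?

-20 dB/decade

Each pole contributes −20 dB/decade at high frequency; each zero contributes +20 dB/decade.
Net: 2 zero(s) − 3 pole(s) → -20 dB/decade.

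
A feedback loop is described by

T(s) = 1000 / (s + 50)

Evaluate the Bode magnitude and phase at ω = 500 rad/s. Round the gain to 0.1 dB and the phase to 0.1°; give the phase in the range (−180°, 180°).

6.0 dB, -84.3°

At s = jω = j500:
pole (s+50): 50 + j500 → |·| = √(50²+500²) = √252500 ≈ 502.49, ∠ = arctan(500/50) ≈ 84.29°
|T| = 1000 / 502.49 ≈ 1.9901
Gain = 20 log₁₀(1.9901) ≈ 5.98 dB
∠T = 0.00° − 84.29° = -84.29°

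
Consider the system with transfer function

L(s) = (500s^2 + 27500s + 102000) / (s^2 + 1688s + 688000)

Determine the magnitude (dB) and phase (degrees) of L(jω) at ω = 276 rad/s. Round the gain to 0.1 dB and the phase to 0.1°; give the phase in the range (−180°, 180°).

Substitute s = j276:
Numerator: 500(j276)^2 + 27500(j276) + 102000 = -37986000 + j7590000
Denominator: (j276)^2 + 1688(j276) + 688000 = 611824 + j465888
|N| = √(37986000² + 7590000²) ≈ 3.8737e+07, ∠N ≈ 168.70°
|D| = √(611824² + 465888²) ≈ 7.6901e+05, ∠D ≈ 37.29°
|L| = 3.8737e+07 / 7.6901e+05 ≈ 50.373
Gain = 20 log₁₀(50.373) ≈ 34.04 dB
∠L = 168.70° − 37.29° = 131.41°

34.0 dB, 131.4°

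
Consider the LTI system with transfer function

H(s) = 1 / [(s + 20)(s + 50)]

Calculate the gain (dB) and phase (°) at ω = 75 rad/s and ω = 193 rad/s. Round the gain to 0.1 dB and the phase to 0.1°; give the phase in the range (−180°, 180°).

ω = 75: -76.9 dB, -131.4°; ω = 193: -91.8 dB, -159.6°

At s = jω = j75:
pole (s+20): 20 + j75 → |·| = √(20²+75²) = √6025 ≈ 77.621, ∠ = arctan(75/20) ≈ 75.07°
pole (s+50): 50 + j75 → |·| = √(50²+75²) = √8125 ≈ 90.139, ∠ = arctan(75/50) ≈ 56.31°
|H| = 1 / 6996.7 ≈ 0.00014292
Gain = 20 log₁₀(0.00014292) ≈ -76.90 dB
∠H = 0.00° − 131.38° = -131.38°

At s = jω = j193:
pole (s+20): 20 + j193 → |·| = √(20²+193²) = √37649 ≈ 194.03, ∠ = arctan(193/20) ≈ 84.08°
pole (s+50): 50 + j193 → |·| = √(50²+193²) = √39749 ≈ 199.37, ∠ = arctan(193/50) ≈ 75.48°
|H| = 1 / 38684 ≈ 2.585e-05
Gain = 20 log₁₀(2.585e-05) ≈ -91.75 dB
∠H = 0.00° − 159.56° = -159.56°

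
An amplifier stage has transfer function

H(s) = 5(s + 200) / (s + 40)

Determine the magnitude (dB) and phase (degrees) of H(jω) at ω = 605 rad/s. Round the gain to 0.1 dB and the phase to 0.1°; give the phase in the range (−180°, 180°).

14.4 dB, -14.5°

At s = jω = j605:
zero (s+200): 200 + j605 → |·| = √(200²+605²) = √406025 ≈ 637.2, ∠ = arctan(605/200) ≈ 71.71°
pole (s+40): 40 + j605 → |·| = √(40²+605²) = √367625 ≈ 606.32, ∠ = arctan(605/40) ≈ 86.22°
|H| = 5 · 637.2 / 606.32 ≈ 5.2547
Gain = 20 log₁₀(5.2547) ≈ 14.41 dB
∠H = 71.71° − 86.22° = -14.51°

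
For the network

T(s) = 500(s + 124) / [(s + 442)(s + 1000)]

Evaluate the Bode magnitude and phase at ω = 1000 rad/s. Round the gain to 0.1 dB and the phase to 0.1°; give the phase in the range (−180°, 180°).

-9.7 dB, -28.2°

At s = jω = j1000:
zero (s+124): 124 + j1000 → |·| = √(124²+1000²) = √1015376 ≈ 1007.7, ∠ = arctan(1000/124) ≈ 82.93°
pole (s+442): 442 + j1000 → |·| = √(442²+1000²) = √1195364 ≈ 1093.3, ∠ = arctan(1000/442) ≈ 66.15°
pole (s+1000): 1000 + j1000 → |·| = √(1000²+1000²) = √2000000 ≈ 1414.2, ∠ = arctan(1000/1000) ≈ 45.00°
|T| = 500 · 1007.7 / 1.5461e+06 ≈ 0.32588
Gain = 20 log₁₀(0.32588) ≈ -9.74 dB
∠T = 82.93° − 111.15° = -28.22°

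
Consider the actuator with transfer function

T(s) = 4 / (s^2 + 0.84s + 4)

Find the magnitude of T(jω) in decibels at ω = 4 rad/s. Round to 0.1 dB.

At s = jω = j4:
quadratic: (j4)² + 0.84·j4 + 4 = -12 + j3.36 → |·| ≈ 12.462, ∠ ≈ 164.36°
|T| = 4 / 12.462 ≈ 0.32098
Gain = 20 log₁₀(0.32098) ≈ -9.87 dB

-9.9 dB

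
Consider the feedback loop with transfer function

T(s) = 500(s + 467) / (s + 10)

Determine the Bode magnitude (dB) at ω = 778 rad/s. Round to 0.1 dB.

55.3 dB

At s = jω = j778:
zero (s+467): 467 + j778 → |·| = √(467²+778²) = √823373 ≈ 907.4, ∠ = arctan(778/467) ≈ 59.03°
pole (s+10): 10 + j778 → |·| = √(10²+778²) = √605384 ≈ 778.06, ∠ = arctan(778/10) ≈ 89.26°
|T| = 500 · 907.4 / 778.06 ≈ 583.12
Gain = 20 log₁₀(583.12) ≈ 55.32 dB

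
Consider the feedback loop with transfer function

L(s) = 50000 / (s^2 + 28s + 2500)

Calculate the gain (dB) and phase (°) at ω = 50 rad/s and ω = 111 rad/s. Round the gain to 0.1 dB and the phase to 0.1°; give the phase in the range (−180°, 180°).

ω = 50: 31.1 dB, -90.0°; ω = 111: 13.7 dB, -162.4°

At s = jω = j50:
quadratic: (j50)² + 28·j50 + 2500 = 0 + j1400 → |·| ≈ 1400, ∠ ≈ 90.00°
|L| = 50000 / 1400 ≈ 35.714
Gain = 20 log₁₀(35.714) ≈ 31.06 dB
∠L = 0.00° − 90.00° = -90.00°

At s = jω = j111:
quadratic: (j111)² + 28·j111 + 2500 = -9821 + j3108 → |·| ≈ 10301, ∠ ≈ 162.44°
|L| = 50000 / 10301 ≈ 4.8539
Gain = 20 log₁₀(4.8539) ≈ 13.72 dB
∠L = 0.00° − 162.44° = -162.44°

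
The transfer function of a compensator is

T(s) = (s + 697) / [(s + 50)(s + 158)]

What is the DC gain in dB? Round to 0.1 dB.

-21.1 dB

T(0) = 1·697 / (50·158) ≈ 0.088228
20 log₁₀(0.088228) ≈ -21.09 dB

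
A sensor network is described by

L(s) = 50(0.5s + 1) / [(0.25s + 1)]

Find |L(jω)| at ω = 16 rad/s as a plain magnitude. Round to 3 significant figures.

97.8

At ω = 16 rad/s:
zero (1 + j16·0.5) = 1 + j8 → |·| ≈ 8.0623, ∠ ≈ 82.87°
pole (1 + j16·0.25) = 1 + j4 → |·| ≈ 4.1231, ∠ ≈ 75.96°
|L| = 50 · 8.0623 / (4.1231) ≈ 97.77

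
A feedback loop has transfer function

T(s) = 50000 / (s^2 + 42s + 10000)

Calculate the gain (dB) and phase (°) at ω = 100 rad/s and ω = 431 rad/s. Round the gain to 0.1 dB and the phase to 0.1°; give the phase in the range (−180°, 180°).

At s = jω = j100:
quadratic: (j100)² + 42·j100 + 10000 = 0 + j4200 → |·| ≈ 4200, ∠ ≈ 90.00°
|T| = 50000 / 4200 ≈ 11.905
Gain = 20 log₁₀(11.905) ≈ 21.51 dB
∠T = 0.00° − 90.00° = -90.00°

At s = jω = j431:
quadratic: (j431)² + 42·j431 + 10000 = -175761 + j18102 → |·| ≈ 1.7669e+05, ∠ ≈ 174.12°
|T| = 50000 / 1.7669e+05 ≈ 0.28298
Gain = 20 log₁₀(0.28298) ≈ -10.96 dB
∠T = 0.00° − 174.12° = -174.12°

ω = 100: 21.5 dB, -90.0°; ω = 431: -11.0 dB, -174.1°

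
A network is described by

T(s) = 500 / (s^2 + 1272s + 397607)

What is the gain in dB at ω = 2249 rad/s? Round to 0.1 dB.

-80.8 dB

Substitute s = j2249:
Numerator: 500 = 500 + j0
Denominator: (j2249)^2 + 1272(j2249) + 397607 = -4660394 + j2860728
|N| = √(500² + 0²) ≈ 500, ∠N ≈ 0.00°
|D| = √(4660394² + 2860728²) ≈ 5.4684e+06, ∠D ≈ 148.46°
|T| = 500 / 5.4684e+06 ≈ 9.1434e-05
Gain = 20 log₁₀(9.1434e-05) ≈ -80.78 dB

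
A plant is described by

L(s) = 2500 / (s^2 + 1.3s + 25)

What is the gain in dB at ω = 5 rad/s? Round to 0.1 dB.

51.7 dB

At s = jω = j5:
quadratic: (j5)² + 1.3·j5 + 25 = 0 + j6.5 → |·| ≈ 6.5, ∠ ≈ 90.00°
|L| = 2500 / 6.5 ≈ 384.62
Gain = 20 log₁₀(384.62) ≈ 51.70 dB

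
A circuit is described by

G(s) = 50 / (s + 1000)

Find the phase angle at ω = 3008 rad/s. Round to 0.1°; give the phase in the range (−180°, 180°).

At s = jω = j3008:
pole (s+1000): 1000 + j3008 → |·| = √(1000²+3008²) = √10048064 ≈ 3169.9, ∠ = arctan(3008/1000) ≈ 71.61°
∠G = 0.00° − 71.61° = -71.61°

-71.6°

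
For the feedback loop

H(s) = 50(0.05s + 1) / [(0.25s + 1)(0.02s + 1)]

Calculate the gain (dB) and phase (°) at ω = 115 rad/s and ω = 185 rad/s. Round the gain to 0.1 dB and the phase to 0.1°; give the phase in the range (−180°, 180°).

At ω = 115 rad/s:
zero (1 + j115·0.05) = 1 + j5.75 → |·| ≈ 5.8363, ∠ ≈ 80.13°
pole (1 + j115·0.25) = 1 + j28.75 → |·| ≈ 28.767, ∠ ≈ 88.01°
pole (1 + j115·0.02) = 1 + j2.3 → |·| ≈ 2.508, ∠ ≈ 66.50°
|H| = 50 · 5.8363 / (28.767 · 2.508) ≈ 4.0447
Gain = 20 log₁₀(4.0447) ≈ 12.14 dB
∠H = (80.13°) − (88.01° + 66.50°) = -74.38°

At ω = 185 rad/s:
zero (1 + j185·0.05) = 1 + j9.25 → |·| ≈ 9.3039, ∠ ≈ 83.83°
pole (1 + j185·0.25) = 1 + j46.25 → |·| ≈ 46.261, ∠ ≈ 88.76°
pole (1 + j185·0.02) = 1 + j3.7 → |·| ≈ 3.8328, ∠ ≈ 74.88°
|H| = 50 · 9.3039 / (46.261 · 3.8328) ≈ 2.6236
Gain = 20 log₁₀(2.6236) ≈ 8.38 dB
∠H = (83.83°) − (88.76° + 74.88°) = -79.81°

ω = 115: 12.1 dB, -74.4°; ω = 185: 8.4 dB, -79.8°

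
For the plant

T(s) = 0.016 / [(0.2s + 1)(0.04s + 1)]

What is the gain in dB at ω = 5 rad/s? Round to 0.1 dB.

At ω = 5 rad/s:
pole (1 + j5·0.2) = 1 + j1 → |·| ≈ 1.4142, ∠ ≈ 45.00°
pole (1 + j5·0.04) = 1 + j0.2 → |·| ≈ 1.0198, ∠ ≈ 11.31°
|T| = 0.016 · 1 / (1.4142 · 1.0198) ≈ 0.011094
Gain = 20 log₁₀(0.011094) ≈ -39.10 dB

-39.1 dB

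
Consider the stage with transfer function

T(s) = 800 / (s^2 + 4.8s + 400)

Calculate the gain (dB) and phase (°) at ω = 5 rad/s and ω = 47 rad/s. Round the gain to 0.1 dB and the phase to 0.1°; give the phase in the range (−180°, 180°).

At s = jω = j5:
quadratic: (j5)² + 4.8·j5 + 400 = 375 + j24 → |·| ≈ 375.77, ∠ ≈ 3.66°
|T| = 800 / 375.77 ≈ 2.129
Gain = 20 log₁₀(2.129) ≈ 6.56 dB
∠T = 0.00° − 3.66° = -3.66°

At s = jω = j47:
quadratic: (j47)² + 4.8·j47 + 400 = -1809 + j225.6 → |·| ≈ 1823, ∠ ≈ 172.89°
|T| = 800 / 1823 ≈ 0.43884
Gain = 20 log₁₀(0.43884) ≈ -7.15 dB
∠T = 0.00° − 172.89° = -172.89°

ω = 5: 6.6 dB, -3.7°; ω = 47: -7.2 dB, -172.9°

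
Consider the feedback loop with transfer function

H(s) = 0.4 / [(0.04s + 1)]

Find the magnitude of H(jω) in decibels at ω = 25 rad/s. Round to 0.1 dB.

-11.0 dB

At ω = 25 rad/s:
pole (1 + j25·0.04) = 1 + j1 → |·| ≈ 1.4142, ∠ ≈ 45.00°
|H| = 0.4 · 1 / (1.4142) ≈ 0.28285
Gain = 20 log₁₀(0.28285) ≈ -10.97 dB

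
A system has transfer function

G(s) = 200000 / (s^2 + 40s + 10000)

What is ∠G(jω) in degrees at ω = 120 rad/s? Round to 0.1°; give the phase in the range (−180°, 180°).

-132.5°

At s = jω = j120:
quadratic: (j120)² + 40·j120 + 10000 = -4400 + j4800 → |·| ≈ 6511.5, ∠ ≈ 132.51°
∠G = 0.00° − 132.51° = -132.51°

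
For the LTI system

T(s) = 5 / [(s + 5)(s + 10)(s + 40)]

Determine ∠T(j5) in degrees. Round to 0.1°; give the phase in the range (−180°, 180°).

-78.7°

At s = jω = j5:
pole (s+5): 5 + j5 → |·| = √(5²+5²) = √50 ≈ 7.0711, ∠ = arctan(5/5) ≈ 45.00°
pole (s+10): 10 + j5 → |·| = √(10²+5²) = √125 ≈ 11.18, ∠ = arctan(5/10) ≈ 26.57°
pole (s+40): 40 + j5 → |·| = √(40²+5²) = √1625 ≈ 40.311, ∠ = arctan(5/40) ≈ 7.13°
∠T = 0.00° − 78.70° = -78.70°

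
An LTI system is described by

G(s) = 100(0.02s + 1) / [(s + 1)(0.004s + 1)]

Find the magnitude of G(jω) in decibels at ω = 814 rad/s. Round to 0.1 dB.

-4.6 dB

At ω = 814 rad/s:
zero (1 + j814·0.02) = 1 + j16.28 → |·| ≈ 16.311, ∠ ≈ 86.49°
pole (1 + j814·1) = 1 + j814 → |·| ≈ 814, ∠ ≈ 89.93°
pole (1 + j814·0.004) = 1 + j3.256 → |·| ≈ 3.4061, ∠ ≈ 72.93°
|G| = 100 · 16.311 / (814 · 3.4061) ≈ 0.5883
Gain = 20 log₁₀(0.5883) ≈ -4.61 dB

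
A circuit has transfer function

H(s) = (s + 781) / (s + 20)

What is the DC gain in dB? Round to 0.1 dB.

H(0) = 781 / 20 = 39.05
20 log₁₀(39.05) ≈ 31.83 dB

31.8 dB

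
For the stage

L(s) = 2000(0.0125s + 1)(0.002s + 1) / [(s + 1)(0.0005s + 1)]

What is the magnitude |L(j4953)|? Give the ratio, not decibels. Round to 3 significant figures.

93.2

At ω = 4953 rad/s:
zero (1 + j4953·0.0125) = 1 + j61.9125 → |·| ≈ 61.921, ∠ ≈ 89.07°
zero (1 + j4953·0.002) = 1 + j9.906 → |·| ≈ 9.9563, ∠ ≈ 84.24°
pole (1 + j4953·1) = 1 + j4953 → |·| ≈ 4953, ∠ ≈ 89.99°
pole (1 + j4953·0.0005) = 1 + j2.4765 → |·| ≈ 2.6708, ∠ ≈ 68.01°
|L| = 2000 · 61.921 · 9.9563 / (4953 · 2.6708) ≈ 93.209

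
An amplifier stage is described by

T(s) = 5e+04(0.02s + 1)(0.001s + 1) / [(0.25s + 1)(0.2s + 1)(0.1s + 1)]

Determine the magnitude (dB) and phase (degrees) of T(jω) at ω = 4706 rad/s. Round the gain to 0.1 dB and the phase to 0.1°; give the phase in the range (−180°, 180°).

At ω = 4706 rad/s:
zero (1 + j4706·0.02) = 1 + j94.12 → |·| ≈ 94.125, ∠ ≈ 89.39°
zero (1 + j4706·0.001) = 1 + j4.706 → |·| ≈ 4.8111, ∠ ≈ 78.00°
pole (1 + j4706·0.25) = 1 + j1176.5 → |·| ≈ 1176.5, ∠ ≈ 89.95°
pole (1 + j4706·0.2) = 1 + j941.2 → |·| ≈ 941.2, ∠ ≈ 89.94°
pole (1 + j4706·0.1) = 1 + j470.6 → |·| ≈ 470.6, ∠ ≈ 89.88°
|T| = 5e+04 · 94.125 · 4.8111 / (1176.5 · 941.2 · 470.6) ≈ 0.04345
Gain = 20 log₁₀(0.04345) ≈ -27.24 dB
∠T = (89.39° + 78.00°) − (89.95° + 89.94° + 89.88°) = -102.38°

-27.2 dB, -102.4°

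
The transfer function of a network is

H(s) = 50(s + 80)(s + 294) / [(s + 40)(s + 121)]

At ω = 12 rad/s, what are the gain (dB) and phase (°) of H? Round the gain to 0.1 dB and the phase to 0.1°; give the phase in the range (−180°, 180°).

47.4 dB, -11.5°

At s = jω = j12:
zero (s+80): 80 + j12 → |·| = √(80²+12²) = √6544 ≈ 80.895, ∠ = arctan(12/80) ≈ 8.53°
zero (s+294): 294 + j12 → |·| = √(294²+12²) = √86580 ≈ 294.24, ∠ = arctan(12/294) ≈ 2.34°
pole (s+40): 40 + j12 → |·| = √(40²+12²) = √1744 ≈ 41.761, ∠ = arctan(12/40) ≈ 16.70°
pole (s+121): 121 + j12 → |·| = √(121²+12²) = √14785 ≈ 121.59, ∠ = arctan(12/121) ≈ 5.66°
|H| = 50 · 23803 / 5077.7 ≈ 234.39
Gain = 20 log₁₀(234.39) ≈ 47.40 dB
∠H = 10.87° − 22.36° = -11.49°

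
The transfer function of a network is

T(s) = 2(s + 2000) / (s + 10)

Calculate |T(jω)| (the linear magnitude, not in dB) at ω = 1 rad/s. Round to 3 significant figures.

At s = jω = j1:
zero (s+2000): 2000 + j1 → |·| = √(2000²+1²) = √4000001 ≈ 2000, ∠ = arctan(1/2000) ≈ 0.03°
pole (s+10): 10 + j1 → |·| = √(10²+1²) = √101 ≈ 10.05, ∠ = arctan(1/10) ≈ 5.71°
|T| = 2 · 2000 / 10.05 ≈ 398.01

398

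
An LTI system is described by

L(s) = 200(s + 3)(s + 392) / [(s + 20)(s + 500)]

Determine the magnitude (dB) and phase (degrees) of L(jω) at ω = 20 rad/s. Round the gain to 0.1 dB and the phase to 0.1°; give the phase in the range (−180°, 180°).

41.0 dB, 37.1°

At s = jω = j20:
zero (s+3): 3 + j20 → |·| = √(3²+20²) = √409 ≈ 20.224, ∠ = arctan(20/3) ≈ 81.47°
zero (s+392): 392 + j20 → |·| = √(392²+20²) = √154064 ≈ 392.51, ∠ = arctan(20/392) ≈ 2.92°
pole (s+20): 20 + j20 → |·| = √(20²+20²) = √800 ≈ 28.284, ∠ = arctan(20/20) ≈ 45.00°
pole (s+500): 500 + j20 → |·| = √(500²+20²) = √250400 ≈ 500.4, ∠ = arctan(20/500) ≈ 2.29°
|L| = 200 · 7938.1 / 14153 ≈ 112.18
Gain = 20 log₁₀(112.18) ≈ 41.00 dB
∠L = 84.39° − 47.29° = 37.10°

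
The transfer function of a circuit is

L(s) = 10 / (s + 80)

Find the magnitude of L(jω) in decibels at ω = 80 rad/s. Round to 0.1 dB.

-21.1 dB

Substitute s = j80:
Numerator: 10 = 10 + j0
Denominator: (j80) + 80 = 80 + j80
|N| = √(10² + 0²) ≈ 10, ∠N ≈ 0.00°
|D| = √(80² + 80²) ≈ 113.14, ∠D ≈ 45.00°
|L| = 10 / 113.14 ≈ 0.088386
Gain = 20 log₁₀(0.088386) ≈ -21.07 dB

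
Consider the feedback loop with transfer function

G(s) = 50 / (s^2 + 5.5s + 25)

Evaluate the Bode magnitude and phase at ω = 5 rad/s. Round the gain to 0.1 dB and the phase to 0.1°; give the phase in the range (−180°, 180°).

At s = jω = j5:
quadratic: (j5)² + 5.5·j5 + 25 = 0 + j27.5 → |·| ≈ 27.5, ∠ ≈ 90.00°
|G| = 50 / 27.5 ≈ 1.8182
Gain = 20 log₁₀(1.8182) ≈ 5.19 dB
∠G = 0.00° − 90.00° = -90.00°

5.2 dB, -90.0°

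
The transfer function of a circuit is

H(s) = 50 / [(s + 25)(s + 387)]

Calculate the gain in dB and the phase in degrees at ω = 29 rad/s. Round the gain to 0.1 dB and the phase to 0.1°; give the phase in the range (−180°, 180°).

-49.5 dB, -53.5°

At s = jω = j29:
pole (s+25): 25 + j29 → |·| = √(25²+29²) = √1466 ≈ 38.288, ∠ = arctan(29/25) ≈ 49.24°
pole (s+387): 387 + j29 → |·| = √(387²+29²) = √150610 ≈ 388.09, ∠ = arctan(29/387) ≈ 4.29°
|H| = 50 / 14859 ≈ 0.003365
Gain = 20 log₁₀(0.003365) ≈ -49.46 dB
∠H = 0.00° − 53.53° = -53.53°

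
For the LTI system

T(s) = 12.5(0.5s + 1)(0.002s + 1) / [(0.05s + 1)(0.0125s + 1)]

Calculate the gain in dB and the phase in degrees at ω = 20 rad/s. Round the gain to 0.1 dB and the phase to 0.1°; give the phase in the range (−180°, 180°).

At ω = 20 rad/s:
zero (1 + j20·0.5) = 1 + j10 → |·| ≈ 10.05, ∠ ≈ 84.29°
zero (1 + j20·0.002) = 1 + j0.04 → |·| ≈ 1.0008, ∠ ≈ 2.29°
pole (1 + j20·0.05) = 1 + j1 → |·| ≈ 1.4142, ∠ ≈ 45.00°
pole (1 + j20·0.0125) = 1 + j0.25 → |·| ≈ 1.0308, ∠ ≈ 14.04°
|T| = 12.5 · 10.05 · 1.0008 / (1.4142 · 1.0308) ≈ 86.246
Gain = 20 log₁₀(86.246) ≈ 38.71 dB
∠T = (84.29° + 2.29°) − (45.00° + 14.04°) = 27.54°

38.7 dB, 27.5°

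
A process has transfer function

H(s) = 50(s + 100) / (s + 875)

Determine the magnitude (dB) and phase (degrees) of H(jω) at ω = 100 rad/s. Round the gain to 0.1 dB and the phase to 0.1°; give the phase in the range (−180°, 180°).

At s = jω = j100:
zero (s+100): 100 + j100 → |·| = √(100²+100²) = √20000 ≈ 141.42, ∠ = arctan(100/100) ≈ 45.00°
pole (s+875): 875 + j100 → |·| = √(875²+100²) = √775625 ≈ 880.7, ∠ = arctan(100/875) ≈ 6.52°
|H| = 50 · 141.42 / 880.7 ≈ 8.0288
Gain = 20 log₁₀(8.0288) ≈ 18.09 dB
∠H = 45.00° − 6.52° = 38.48°

18.1 dB, 38.5°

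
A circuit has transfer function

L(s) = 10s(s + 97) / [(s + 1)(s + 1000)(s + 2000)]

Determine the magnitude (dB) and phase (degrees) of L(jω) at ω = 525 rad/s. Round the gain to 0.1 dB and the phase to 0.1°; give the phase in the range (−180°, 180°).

At s = jω = j525:
zero (s+97): 97 + j525 → |·| = √(97²+525²) = √285034 ≈ 533.89, ∠ = arctan(525/97) ≈ 79.53°
zero at origin: s = j525 → |·| = 525, ∠ = 90.00°
pole (s+1): 1 + j525 → |·| = √(1²+525²) = √275626 ≈ 525, ∠ = arctan(525/1) ≈ 89.89°
pole (s+1000): 1000 + j525 → |·| = √(1000²+525²) = √1275625 ≈ 1129.4, ∠ = arctan(525/1000) ≈ 27.70°
pole (s+2000): 2000 + j525 → |·| = √(2000²+525²) = √4275625 ≈ 2067.8, ∠ = arctan(525/2000) ≈ 14.71°
|L| = 10 · 2.8029e+05 / 1.2261e+09 ≈ 0.002286
Gain = 20 log₁₀(0.002286) ≈ -52.82 dB
∠L = 169.53° − 132.30° = 37.23°

-52.8 dB, 37.2°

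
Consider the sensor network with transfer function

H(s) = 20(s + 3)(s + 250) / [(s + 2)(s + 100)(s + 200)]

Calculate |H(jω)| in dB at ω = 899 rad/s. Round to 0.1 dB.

-33.0 dB

At s = jω = j899:
zero (s+3): 3 + j899 → |·| = √(3²+899²) = √808210 ≈ 899.01, ∠ = arctan(899/3) ≈ 89.81°
zero (s+250): 250 + j899 → |·| = √(250²+899²) = √870701 ≈ 933.11, ∠ = arctan(899/250) ≈ 74.46°
pole (s+2): 2 + j899 → |·| = √(2²+899²) = √808205 ≈ 899, ∠ = arctan(899/2) ≈ 89.87°
pole (s+100): 100 + j899 → |·| = √(100²+899²) = √818201 ≈ 904.54, ∠ = arctan(899/100) ≈ 83.65°
pole (s+200): 200 + j899 → |·| = √(200²+899²) = √848201 ≈ 920.98, ∠ = arctan(899/200) ≈ 77.46°
|H| = 20 · 8.3888e+05 / 7.4892e+08 ≈ 0.022402
Gain = 20 log₁₀(0.022402) ≈ -32.99 dB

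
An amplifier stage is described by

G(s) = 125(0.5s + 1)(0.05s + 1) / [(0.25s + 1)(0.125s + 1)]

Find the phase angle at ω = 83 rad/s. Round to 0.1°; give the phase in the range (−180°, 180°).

At ω = 83 rad/s:
zero (1 + j83·0.5) = 1 + j41.5 → |·| ≈ 41.512, ∠ ≈ 88.62°
zero (1 + j83·0.05) = 1 + j4.15 → |·| ≈ 4.2688, ∠ ≈ 76.45°
pole (1 + j83·0.25) = 1 + j20.75 → |·| ≈ 20.774, ∠ ≈ 87.24°
pole (1 + j83·0.125) = 1 + j10.375 → |·| ≈ 10.423, ∠ ≈ 84.49°
∠G = (88.62° + 76.45°) − (87.24° + 84.49°) = -6.66°

-6.7°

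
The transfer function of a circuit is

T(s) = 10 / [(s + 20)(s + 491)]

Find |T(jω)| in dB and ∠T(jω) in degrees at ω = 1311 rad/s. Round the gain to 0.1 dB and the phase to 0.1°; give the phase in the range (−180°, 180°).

-105.3 dB, -158.6°

At s = jω = j1311:
pole (s+20): 20 + j1311 → |·| = √(20²+1311²) = √1719121 ≈ 1311.2, ∠ = arctan(1311/20) ≈ 89.13°
pole (s+491): 491 + j1311 → |·| = √(491²+1311²) = √1959802 ≈ 1399.9, ∠ = arctan(1311/491) ≈ 69.47°
|T| = 10 / 1.8355e+06 ≈ 5.4481e-06
Gain = 20 log₁₀(5.4481e-06) ≈ -105.28 dB
∠T = 0.00° − 158.60° = -158.60°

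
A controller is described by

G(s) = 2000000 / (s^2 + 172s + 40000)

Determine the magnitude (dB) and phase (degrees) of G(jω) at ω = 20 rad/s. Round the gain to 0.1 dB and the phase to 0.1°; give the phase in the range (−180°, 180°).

34.0 dB, -5.0°

At s = jω = j20:
quadratic: (j20)² + 172·j20 + 40000 = 39600 + j3440 → |·| ≈ 39749, ∠ ≈ 4.96°
|G| = 2000000 / 39749 ≈ 50.316
Gain = 20 log₁₀(50.316) ≈ 34.03 dB
∠G = 0.00° − 4.96° = -4.96°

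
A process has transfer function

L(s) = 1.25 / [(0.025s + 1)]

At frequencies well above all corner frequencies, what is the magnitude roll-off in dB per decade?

Each pole contributes −20 dB/decade at high frequency; each zero contributes +20 dB/decade.
Net: 0 zero(s) − 1 pole(s) → -20 dB/decade.

-20 dB/decade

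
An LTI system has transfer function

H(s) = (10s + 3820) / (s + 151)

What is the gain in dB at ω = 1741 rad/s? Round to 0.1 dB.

Substitute s = j1741:
Numerator: 10(j1741) + 3820 = 3820 + j17410
Denominator: (j1741) + 151 = 151 + j1741
|N| = √(3820² + 17410²) ≈ 17824, ∠N ≈ 77.62°
|D| = √(151² + 1741²) ≈ 1747.5, ∠D ≈ 85.04°
|H| = 17824 / 1747.5 ≈ 10.2
Gain = 20 log₁₀(10.2) ≈ 20.17 dB

20.2 dB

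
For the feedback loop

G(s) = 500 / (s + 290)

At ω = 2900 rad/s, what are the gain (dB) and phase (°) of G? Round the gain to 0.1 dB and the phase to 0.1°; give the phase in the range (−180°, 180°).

At s = jω = j2900:
pole (s+290): 290 + j2900 → |·| = √(290²+2900²) = √8494100 ≈ 2914.5, ∠ = arctan(2900/290) ≈ 84.29°
|G| = 500 / 2914.5 ≈ 0.17156
Gain = 20 log₁₀(0.17156) ≈ -15.31 dB
∠G = 0.00° − 84.29° = -84.29°

-15.3 dB, -84.3°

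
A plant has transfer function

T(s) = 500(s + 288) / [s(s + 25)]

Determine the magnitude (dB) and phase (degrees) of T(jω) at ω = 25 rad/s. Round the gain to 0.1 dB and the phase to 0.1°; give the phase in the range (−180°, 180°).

44.3 dB, -130.0°

At s = jω = j25:
zero (s+288): 288 + j25 → |·| = √(288²+25²) = √83569 ≈ 289.08, ∠ = arctan(25/288) ≈ 4.96°
pole (s+25): 25 + j25 → |·| = √(25²+25²) = √1250 ≈ 35.355, ∠ = arctan(25/25) ≈ 45.00°
pole at origin: |s| = 25, ∠ = 90.00° (in denominator)
|T| = 500 · 289.08 / 883.87 ≈ 163.53
Gain = 20 log₁₀(163.53) ≈ 44.27 dB
∠T = 4.96° − 135.00° = -130.04°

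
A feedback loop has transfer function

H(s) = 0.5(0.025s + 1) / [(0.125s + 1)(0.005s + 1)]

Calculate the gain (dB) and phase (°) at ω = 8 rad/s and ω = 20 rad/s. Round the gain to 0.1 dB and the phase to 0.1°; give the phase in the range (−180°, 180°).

ω = 8: -8.9 dB, -36.0°; ω = 20: -13.7 dB, -47.3°

At ω = 8 rad/s:
zero (1 + j8·0.025) = 1 + j0.2 → |·| ≈ 1.0198, ∠ ≈ 11.31°
pole (1 + j8·0.125) = 1 + j1 → |·| ≈ 1.4142, ∠ ≈ 45.00°
pole (1 + j8·0.005) = 1 + j0.04 → |·| ≈ 1.0008, ∠ ≈ 2.29°
|H| = 0.5 · 1.0198 / (1.4142 · 1.0008) ≈ 0.36027
Gain = 20 log₁₀(0.36027) ≈ -8.87 dB
∠H = (11.31°) − (45.00° + 2.29°) = -35.98°

At ω = 20 rad/s:
zero (1 + j20·0.025) = 1 + j0.5 → |·| ≈ 1.118, ∠ ≈ 26.57°
pole (1 + j20·0.125) = 1 + j2.5 → |·| ≈ 2.6926, ∠ ≈ 68.20°
pole (1 + j20·0.005) = 1 + j0.1 → |·| ≈ 1.005, ∠ ≈ 5.71°
|H| = 0.5 · 1.118 / (2.6926 · 1.005) ≈ 0.20657
Gain = 20 log₁₀(0.20657) ≈ -13.70 dB
∠H = (26.57°) − (68.20° + 5.71°) = -47.34°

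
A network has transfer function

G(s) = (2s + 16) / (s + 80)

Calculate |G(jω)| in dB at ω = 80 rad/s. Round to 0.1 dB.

Substitute s = j80:
Numerator: 2(j80) + 16 = 16 + j160
Denominator: (j80) + 80 = 80 + j80
|N| = √(16² + 160²) ≈ 160.8, ∠N ≈ 84.29°
|D| = √(80² + 80²) ≈ 113.14, ∠D ≈ 45.00°
|G| = 160.8 / 113.14 ≈ 1.4212
Gain = 20 log₁₀(1.4212) ≈ 3.05 dB

3.1 dB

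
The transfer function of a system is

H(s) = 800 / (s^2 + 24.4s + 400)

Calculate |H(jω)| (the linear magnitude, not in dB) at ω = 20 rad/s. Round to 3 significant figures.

1.64

At s = jω = j20:
quadratic: (j20)² + 24.4·j20 + 400 = 0 + j488 → |·| ≈ 488, ∠ ≈ 90.00°
|H| = 800 / 488 ≈ 1.6393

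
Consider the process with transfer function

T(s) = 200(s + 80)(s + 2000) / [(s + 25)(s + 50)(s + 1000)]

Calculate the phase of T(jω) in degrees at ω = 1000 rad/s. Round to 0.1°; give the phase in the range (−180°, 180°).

-108.7°

At s = jω = j1000:
zero (s+80): 80 + j1000 → |·| = √(80²+1000²) = √1006400 ≈ 1003.2, ∠ = arctan(1000/80) ≈ 85.43°
zero (s+2000): 2000 + j1000 → |·| = √(2000²+1000²) = √5000000 ≈ 2236.1, ∠ = arctan(1000/2000) ≈ 26.57°
pole (s+25): 25 + j1000 → |·| = √(25²+1000²) = √1000625 ≈ 1000.3, ∠ = arctan(1000/25) ≈ 88.57°
pole (s+50): 50 + j1000 → |·| = √(50²+1000²) = √1002500 ≈ 1001.2, ∠ = arctan(1000/50) ≈ 87.14°
pole (s+1000): 1000 + j1000 → |·| = √(1000²+1000²) = √2000000 ≈ 1414.2, ∠ = arctan(1000/1000) ≈ 45.00°
∠T = 112.00° − 220.71° = -108.71°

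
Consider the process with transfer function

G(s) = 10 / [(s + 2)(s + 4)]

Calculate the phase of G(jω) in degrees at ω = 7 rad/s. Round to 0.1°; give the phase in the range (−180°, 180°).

-134.3°

At s = jω = j7:
pole (s+2): 2 + j7 → |·| = √(2²+7²) = √53 ≈ 7.2801, ∠ = arctan(7/2) ≈ 74.05°
pole (s+4): 4 + j7 → |·| = √(4²+7²) = √65 ≈ 8.0623, ∠ = arctan(7/4) ≈ 60.26°
∠G = 0.00° − 134.31° = -134.31°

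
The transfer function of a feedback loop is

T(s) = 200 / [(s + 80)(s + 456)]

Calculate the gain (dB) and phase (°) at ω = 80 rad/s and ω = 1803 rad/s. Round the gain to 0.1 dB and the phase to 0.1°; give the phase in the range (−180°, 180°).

At s = jω = j80:
pole (s+80): 80 + j80 → |·| = √(80²+80²) = √12800 ≈ 113.14, ∠ = arctan(80/80) ≈ 45.00°
pole (s+456): 456 + j80 → |·| = √(456²+80²) = √214336 ≈ 462.96, ∠ = arctan(80/456) ≈ 9.95°
|T| = 200 / 52379 ≈ 0.0038183
Gain = 20 log₁₀(0.0038183) ≈ -48.36 dB
∠T = 0.00° − 54.95° = -54.95°

At s = jω = j1803:
pole (s+80): 80 + j1803 → |·| = √(80²+1803²) = √3257209 ≈ 1804.8, ∠ = arctan(1803/80) ≈ 87.46°
pole (s+456): 456 + j1803 → |·| = √(456²+1803²) = √3458745 ≈ 1859.8, ∠ = arctan(1803/456) ≈ 75.81°
|T| = 200 / 3.3566e+06 ≈ 5.9584e-05
Gain = 20 log₁₀(5.9584e-05) ≈ -84.50 dB
∠T = 0.00° − 163.27° = -163.27°

ω = 80: -48.4 dB, -55.0°; ω = 1803: -84.5 dB, -163.3°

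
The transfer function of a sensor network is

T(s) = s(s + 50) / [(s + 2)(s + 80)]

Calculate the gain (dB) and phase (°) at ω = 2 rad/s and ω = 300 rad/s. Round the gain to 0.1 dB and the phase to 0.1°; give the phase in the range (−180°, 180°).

ω = 2: -7.1 dB, 45.9°; ω = 300: -0.2 dB, 5.9°

At s = jω = j2:
zero (s+50): 50 + j2 → |·| = √(50²+2²) = √2504 ≈ 50.04, ∠ = arctan(2/50) ≈ 2.29°
zero at origin: s = j2 → |·| = 2, ∠ = 90.00°
pole (s+2): 2 + j2 → |·| = √(2²+2²) = √8 ≈ 2.8284, ∠ = arctan(2/2) ≈ 45.00°
pole (s+80): 80 + j2 → |·| = √(80²+2²) = √6404 ≈ 80.025, ∠ = arctan(2/80) ≈ 1.43°
|T| = 1 · 100.08 / 226.34 ≈ 0.44217
Gain = 20 log₁₀(0.44217) ≈ -7.09 dB
∠T = 92.29° − 46.43° = 45.86°

At s = jω = j300:
zero (s+50): 50 + j300 → |·| = √(50²+300²) = √92500 ≈ 304.14, ∠ = arctan(300/50) ≈ 80.54°
zero at origin: s = j300 → |·| = 300, ∠ = 90.00°
pole (s+2): 2 + j300 → |·| = √(2²+300²) = √90004 ≈ 300.01, ∠ = arctan(300/2) ≈ 89.62°
pole (s+80): 80 + j300 → |·| = √(80²+300²) = √96400 ≈ 310.48, ∠ = arctan(300/80) ≈ 75.07°
|T| = 1 · 91242 / 93147 ≈ 0.97955
Gain = 20 log₁₀(0.97955) ≈ -0.18 dB
∠T = 170.54° − 164.69° = 5.85°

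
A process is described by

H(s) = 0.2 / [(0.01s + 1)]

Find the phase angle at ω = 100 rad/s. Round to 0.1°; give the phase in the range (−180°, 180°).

At ω = 100 rad/s:
pole (1 + j100·0.01) = 1 + j1 → |·| ≈ 1.4142, ∠ ≈ 45.00°
∠H = (0°) − (45.00°) = -45.00°

-45.0°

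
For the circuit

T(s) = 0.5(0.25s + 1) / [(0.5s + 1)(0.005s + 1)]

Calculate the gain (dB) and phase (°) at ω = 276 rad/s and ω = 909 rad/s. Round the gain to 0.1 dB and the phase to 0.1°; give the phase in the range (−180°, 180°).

ω = 276: -16.7 dB, -54.5°; ω = 909: -25.4 dB, -77.7°

At ω = 276 rad/s:
zero (1 + j276·0.25) = 1 + j69 → |·| ≈ 69.007, ∠ ≈ 89.17°
pole (1 + j276·0.5) = 1 + j138 → |·| ≈ 138, ∠ ≈ 89.58°
pole (1 + j276·0.005) = 1 + j1.38 → |·| ≈ 1.7042, ∠ ≈ 54.07°
|T| = 0.5 · 69.007 / (138 · 1.7042) ≈ 0.14671
Gain = 20 log₁₀(0.14671) ≈ -16.67 dB
∠T = (89.17°) − (89.58° + 54.07°) = -54.48°

At ω = 909 rad/s:
zero (1 + j909·0.25) = 1 + j227.25 → |·| ≈ 227.25, ∠ ≈ 89.75°
pole (1 + j909·0.5) = 1 + j454.5 → |·| ≈ 454.5, ∠ ≈ 89.87°
pole (1 + j909·0.005) = 1 + j4.545 → |·| ≈ 4.6537, ∠ ≈ 77.59°
|T| = 0.5 · 227.25 / (454.5 · 4.6537) ≈ 0.053721
Gain = 20 log₁₀(0.053721) ≈ -25.40 dB
∠T = (89.75°) − (89.87° + 77.59°) = -77.71°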